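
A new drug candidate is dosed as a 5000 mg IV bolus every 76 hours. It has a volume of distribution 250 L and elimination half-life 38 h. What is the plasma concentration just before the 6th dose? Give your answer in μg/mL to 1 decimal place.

6.7 μg/mL

f = (1/2)^(τ/t½) = (1/2)^(76/38) ≈ 0.2500.
C₀ = D/Vd = 5000/250 ≈ 20.000 μg/mL.
Before the 6th dose, 5 doses have been given. Superposition: Cmin = C₀·(f + f² + … + f^5).
≈ 20.000 × (0.2500 + 0.0625 + 0.0156 + 0.0039 + 0.0010) ≈ 20.000 × 0.3330 ≈ 6.660 μg/mL.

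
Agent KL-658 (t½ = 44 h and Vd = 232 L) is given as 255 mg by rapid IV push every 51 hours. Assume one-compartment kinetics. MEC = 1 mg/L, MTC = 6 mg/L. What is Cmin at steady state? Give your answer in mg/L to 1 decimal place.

0.9 mg/L

k = ln2/t½ = ln2/44 ≈ 0.015753 h⁻¹; fraction remaining f = e^(−kτ) = e^(−0.015753×51) ≈ 0.4478.
Each bolus raises the concentration by D/Vd = 255/232 ≈ 1.099 mg/L.
Steady-state trough Cmin,ss = C₀·f/(1−f) ≈ 1.099 × 0.4478/0.5522 ≈ 0.891 mg/L.
Trough 0.9 mg/L vs MEC 1 mg/L: subtherapeutic.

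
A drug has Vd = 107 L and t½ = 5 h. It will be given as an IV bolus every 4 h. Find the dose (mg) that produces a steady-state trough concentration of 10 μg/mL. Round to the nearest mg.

τ/t½ = 4/5 ≈ 0.8, so f = (1/2)^(4/5) ≈ 0.574349.
Cmin,ss = (D/Vd)·f/(1−f), so D = Cmin,ss·Vd·(1−f)/f.
D = 10 × 107 × (1−f)/f ≈ 10 × 107 × 0.74110 ≈ 792.98 mg.

793 mg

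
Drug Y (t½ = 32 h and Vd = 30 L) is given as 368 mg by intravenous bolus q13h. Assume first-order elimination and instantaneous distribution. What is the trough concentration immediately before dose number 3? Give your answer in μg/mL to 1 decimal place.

16.2 μg/mL

f = (1/2)^(τ/t½) = (1/2)^(13/32) ≈ 0.7546.
C₀ = D/Vd = 368/30 ≈ 12.267 μg/mL.
Before the 3rd dose, 2 doses have been given. Superposition: Cmin = C₀·(f + f²).
≈ 12.267 × (0.7546 + 0.5694) ≈ 12.267 × 1.3240 ≈ 16.242 μg/mL.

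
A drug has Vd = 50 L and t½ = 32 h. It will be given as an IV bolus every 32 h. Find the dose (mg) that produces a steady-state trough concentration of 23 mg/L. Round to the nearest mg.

1150 mg

τ/t½ = 32/32 ≈ 1, so f = (1/2)^(32/32) ≈ 0.500000.
Cmin,ss = (D/Vd)·f/(1−f), so D = Cmin,ss·Vd·(1−f)/f.
D = 23 × 50 × (1−f)/f ≈ 23 × 50 × 1.00000 ≈ 1150.00 mg.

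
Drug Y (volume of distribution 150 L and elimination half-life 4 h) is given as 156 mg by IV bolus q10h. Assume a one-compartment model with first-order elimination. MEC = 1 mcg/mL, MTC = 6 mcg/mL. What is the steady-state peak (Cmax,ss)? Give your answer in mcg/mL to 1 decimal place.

1.3 mcg/mL

k = ln2/t½ = ln2/4 ≈ 0.173287 h⁻¹; fraction remaining f = e^(−kτ) = e^(−0.173287×10) ≈ 0.1768.
At steady state, accumulation factor R = 1/(1 − e^(−kτ)) ≈ 1.2148.
Each bolus raises the concentration by D/Vd = 156/150 ≈ 1.040 mcg/mL.
Cmax,ss = C₀/(1 − f) ≈ 1.040/0.8232 ≈ 1.263 mcg/mL.
Peak 1.3 mcg/mL vs MTC 6 mcg/mL: below toxic threshold.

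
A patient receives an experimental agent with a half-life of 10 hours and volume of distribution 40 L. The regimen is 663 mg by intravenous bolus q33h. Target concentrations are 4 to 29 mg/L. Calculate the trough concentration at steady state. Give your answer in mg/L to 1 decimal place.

1.9 mg/L

τ/t½ = 33/10 ≈ 3.3, so fraction remaining f = (1/2)^(33/10) ≈ 0.1015.
At steady state, accumulation factor R = 1/(1 − e^(−kτ)) ≈ 1.1130.
Each bolus raises the concentration by D/Vd = 663/40 ≈ 16.575 mg/L.
Steady-state peak Cmax,ss = C₀·R ≈ 16.575 × 1.1130 ≈ 18.448 mg/L.
One interval later, Cmin,ss = Cmax,ss·e^(−kτ) ≈ 18.448 × 0.1015 ≈ 1.872 mg/L.
Trough 1.9 mg/L vs MEC 4 mg/L: subtherapeutic.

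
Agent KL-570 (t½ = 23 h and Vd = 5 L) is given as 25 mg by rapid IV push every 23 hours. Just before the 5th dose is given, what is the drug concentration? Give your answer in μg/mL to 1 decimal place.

f = (1/2)^(τ/t½) = (1/2)^(23/23) ≈ 0.5000.
C₀ = D/Vd = 25/5 ≈ 5.000 μg/mL.
Before the 5th dose, 4 doses have been given. Superposition: Cmin = C₀·(f + f² + … + f^4).
≈ 5.000 × (0.5000 + 0.2500 + 0.1250 + 0.0625) ≈ 5.000 × 0.9375 ≈ 4.688 μg/mL.

4.7 μg/mL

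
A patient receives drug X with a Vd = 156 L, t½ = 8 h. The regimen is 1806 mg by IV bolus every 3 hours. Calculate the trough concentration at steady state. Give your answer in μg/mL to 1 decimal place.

39.0 μg/mL

Over one 3-h interval, 3/8 ≈ 0.375 half-lives elapse, leaving f ≈ 0.7711 of each dose.
At steady state, accumulation factor R = 1/(1 − e^(−kτ)) ≈ 4.3687.
Single-dose peak C₀ = D/Vd = 1806/156 ≈ 11.577 μg/mL.
Steady-state peak Cmax,ss = C₀·R ≈ 11.577 × 4.3687 ≈ 50.576 μg/mL.
One interval later, Cmin,ss = Cmax,ss·e^(−kτ) ≈ 50.576 × 0.7711 ≈ 38.999 μg/mL.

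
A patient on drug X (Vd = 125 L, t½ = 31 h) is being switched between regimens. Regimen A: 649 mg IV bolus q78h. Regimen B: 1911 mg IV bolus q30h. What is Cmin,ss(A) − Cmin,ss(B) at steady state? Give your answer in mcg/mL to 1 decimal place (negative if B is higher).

-14.9 mcg/mL

Regimen A: f = (1/2)^(78/31) ≈ 0.1748; Cmin,ss = (649/125)·f/(1−f) ≈ 1.100 mcg/mL.
Regimen B: f = (1/2)^(30/31) ≈ 0.5113; Cmin,ss = (1911/125)·f/(1−f) ≈ 15.995 mcg/mL.
Difference ≈ 1.100 − 15.995 ≈ -14.895 mcg/mL.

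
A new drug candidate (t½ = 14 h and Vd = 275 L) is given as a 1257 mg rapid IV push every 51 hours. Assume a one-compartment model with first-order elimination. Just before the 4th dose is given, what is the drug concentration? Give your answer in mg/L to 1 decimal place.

f = (1/2)^(τ/t½) = (1/2)^(51/14) ≈ 0.0801.
C₀ = D/Vd = 1257/275 ≈ 4.571 mg/L.
Before the 4th dose, 3 doses have been given. Superposition: Cmin = C₀·(f + f² + … + f^3).
≈ 4.571 × (0.0801 + 0.0064 + 0.0005) ≈ 4.571 × 0.0870 ≈ 0.398 mg/L.

0.4 mg/L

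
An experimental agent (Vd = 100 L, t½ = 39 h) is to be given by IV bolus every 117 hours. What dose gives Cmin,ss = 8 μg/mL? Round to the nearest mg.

5600 mg

τ/t½ = 117/39 ≈ 3, so f = (1/2)^(117/39) ≈ 0.125000.
Cmin,ss = (D/Vd)·f/(1−f), so D = Cmin,ss·Vd·(1−f)/f.
D = 8 × 100 × (1−f)/f ≈ 8 × 100 × 7.00000 ≈ 5600.00 mg.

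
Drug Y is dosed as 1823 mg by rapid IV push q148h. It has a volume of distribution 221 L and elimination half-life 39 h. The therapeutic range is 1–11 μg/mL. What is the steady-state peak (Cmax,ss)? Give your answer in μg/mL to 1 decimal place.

8.9 μg/mL

τ/t½ = 148/39 ≈ 3.7949, so fraction remaining f = (1/2)^(148/39) ≈ 0.0720.
At steady state, accumulation factor R = 1/(1 − e^(−kτ)) ≈ 1.0776.
Each bolus raises the concentration by D/Vd = 1823/221 ≈ 8.249 μg/mL.
Cmax,ss = C₀/(1 − f) ≈ 8.249/0.9280 ≈ 8.889 μg/mL.
Peak 8.9 μg/mL vs MTC 11 μg/mL: below toxic threshold.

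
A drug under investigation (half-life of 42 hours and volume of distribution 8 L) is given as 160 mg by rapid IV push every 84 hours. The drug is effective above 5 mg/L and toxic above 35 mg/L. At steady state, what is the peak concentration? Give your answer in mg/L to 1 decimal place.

τ = 84 h = 2 half-lives, so f = (1/2)^2 = 0.25.
Accumulation ratio R = 1/(1 − f) = 1/0.75 = 4/3.
Single-dose peak C₀ = D/Vd = 160/8 = 20 mg/L.
Steady-state peak Cmax,ss = C₀·R = 20 × 4/3 ≈ 26.667 mg/L.
Peak 26.7 mg/L vs MTC 35 mg/L: below toxic threshold.

26.7 mg/L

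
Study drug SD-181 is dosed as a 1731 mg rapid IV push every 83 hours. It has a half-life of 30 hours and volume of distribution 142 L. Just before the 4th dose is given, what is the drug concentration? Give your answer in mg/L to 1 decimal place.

f = (1/2)^(τ/t½) = (1/2)^(83/30) ≈ 0.1469.
C₀ = D/Vd = 1731/142 ≈ 12.190 mg/L.
Before the 4th dose, 3 doses have been given. Superposition: Cmin = C₀·(f + f² + … + f^3).
≈ 12.190 × (0.1469 + 0.0216 + 0.0032) ≈ 12.190 × 0.1717 ≈ 2.093 mg/L.

2.1 mg/L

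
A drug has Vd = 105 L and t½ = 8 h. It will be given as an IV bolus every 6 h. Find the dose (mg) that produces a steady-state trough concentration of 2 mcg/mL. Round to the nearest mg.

τ/t½ = 6/8 ≈ 0.75, so f = (1/2)^(6/8) ≈ 0.594604.
Cmin,ss = (D/Vd)·f/(1−f), so D = Cmin,ss·Vd·(1−f)/f.
D = 2 × 105 × (1−f)/f ≈ 2 × 105 × 0.68179 ≈ 143.18 mg.

143 mg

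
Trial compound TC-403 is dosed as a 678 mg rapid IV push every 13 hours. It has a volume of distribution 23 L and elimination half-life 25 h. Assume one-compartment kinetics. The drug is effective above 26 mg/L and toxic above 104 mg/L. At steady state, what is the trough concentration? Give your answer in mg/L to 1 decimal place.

67.9 mg/L

τ/t½ = 13/25 ≈ 0.52, so fraction remaining f = (1/2)^(13/25) ≈ 0.6974.
Single-dose peak C₀ = D/Vd = 678/23 ≈ 29.478 mg/L.
Steady-state trough Cmin,ss = C₀·f/(1−f) ≈ 29.478 × 0.6974/0.3026 ≈ 67.938 mg/L.
Trough 67.9 mg/L vs MEC 26 mg/L: adequate.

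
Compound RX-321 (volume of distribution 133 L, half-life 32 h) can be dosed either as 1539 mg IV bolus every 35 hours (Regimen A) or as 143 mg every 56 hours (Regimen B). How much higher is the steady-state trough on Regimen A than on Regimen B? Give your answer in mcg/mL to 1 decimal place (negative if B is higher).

9.7 mcg/mL

Regimen A: f = (1/2)^(35/32) ≈ 0.4685; Cmin,ss = (1539/133)·f/(1−f) ≈ 10.200 mcg/mL.
Regimen B: f = (1/2)^(56/32) ≈ 0.2973; Cmin,ss = (143/133)·f/(1−f) ≈ 0.455 mcg/mL.
Difference ≈ 10.200 − 0.455 ≈ 9.745 mcg/mL.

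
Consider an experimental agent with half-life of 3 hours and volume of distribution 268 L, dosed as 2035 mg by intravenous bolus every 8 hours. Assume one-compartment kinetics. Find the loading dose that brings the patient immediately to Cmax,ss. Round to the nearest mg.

2415 mg

f = (1/2)^(8/3) ≈ 0.157490; accumulation ratio R = 1/(1−f) ≈ 1.18693.
Loading dose to hit Cmax,ss on first dose: D_load = D_maint·R ≈ 2035 × 1.18693 ≈ 2415.40 mg.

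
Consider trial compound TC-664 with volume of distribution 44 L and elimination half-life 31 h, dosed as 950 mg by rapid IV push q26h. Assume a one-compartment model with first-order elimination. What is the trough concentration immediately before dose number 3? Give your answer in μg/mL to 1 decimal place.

18.8 μg/mL

f = (1/2)^(τ/t½) = (1/2)^(26/31) ≈ 0.5591.
C₀ = D/Vd = 950/44 ≈ 21.591 μg/mL.
Before the 3rd dose, 2 doses have been given. Superposition: Cmin = C₀·(f + f²).
≈ 21.591 × (0.5591 + 0.3126) ≈ 21.591 × 0.8717 ≈ 18.821 μg/mL.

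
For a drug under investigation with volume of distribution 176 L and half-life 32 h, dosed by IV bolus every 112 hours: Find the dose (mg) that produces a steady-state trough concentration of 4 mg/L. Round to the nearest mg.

τ/t½ = 112/32 ≈ 3.5, so f = (1/2)^(112/32) ≈ 0.088388.
Cmin,ss = (D/Vd)·f/(1−f), so D = Cmin,ss·Vd·(1−f)/f.
D = 4 × 176 × (1−f)/f ≈ 4 × 176 × 10.31375 ≈ 7260.88 mg.

7261 mg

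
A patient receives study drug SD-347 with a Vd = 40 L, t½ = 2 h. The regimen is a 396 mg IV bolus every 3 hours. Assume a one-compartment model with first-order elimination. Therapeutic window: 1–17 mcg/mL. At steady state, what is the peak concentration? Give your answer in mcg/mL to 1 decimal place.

15.3 mcg/mL

τ/t½ = 3/2 ≈ 1.5, so fraction remaining f = (1/2)^(3/2) ≈ 0.3536.
Accumulation ratio R = 1/(1 − f) ≈ 1/0.6464 ≈ 1.5470.
Each bolus raises the concentration by D/Vd = 396/40 ≈ 9.900 mcg/mL.
Steady-state peak Cmax,ss = C₀·R ≈ 9.900 × 1.5470 ≈ 15.315 mcg/mL.
Peak 15.3 mcg/mL vs MTC 17 mcg/mL: below toxic threshold.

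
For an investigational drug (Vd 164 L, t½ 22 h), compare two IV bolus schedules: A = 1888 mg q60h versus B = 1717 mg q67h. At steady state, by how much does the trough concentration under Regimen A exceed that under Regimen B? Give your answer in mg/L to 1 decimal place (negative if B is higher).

0.6 mg/L

Regimen A: f = (1/2)^(60/22) ≈ 0.1510; Cmin,ss = (1888/164)·f/(1−f) ≈ 2.048 mg/L.
Regimen B: f = (1/2)^(67/22) ≈ 0.1211; Cmin,ss = (1717/164)·f/(1−f) ≈ 1.443 mg/L.
Difference ≈ 2.048 − 1.443 ≈ 0.605 mg/L.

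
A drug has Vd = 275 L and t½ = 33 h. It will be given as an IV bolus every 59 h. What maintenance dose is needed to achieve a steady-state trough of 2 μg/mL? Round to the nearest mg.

τ/t½ = 59/33 ≈ 1.7879, so f = (1/2)^(59/33) ≈ 0.289598.
Cmin,ss = (D/Vd)·f/(1−f), so D = Cmin,ss·Vd·(1−f)/f.
D = 2 × 275 × (1−f)/f ≈ 2 × 275 × 2.45306 ≈ 1349.18 mg.

1349 mg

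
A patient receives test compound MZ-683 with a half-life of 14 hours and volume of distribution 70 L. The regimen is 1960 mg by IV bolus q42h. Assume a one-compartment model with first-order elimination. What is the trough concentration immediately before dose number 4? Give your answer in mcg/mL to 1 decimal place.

4.0 mcg/mL

f = (1/2)^(τ/t½) = (1/2)^(42/14) ≈ 0.1250.
C₀ = D/Vd = 1960/70 ≈ 28.000 mcg/mL.
Before the 4th dose, 3 doses have been given. Superposition: Cmin = C₀·(f + f² + … + f^3).
≈ 28.000 × (0.1250 + 0.0156 + 0.0020) ≈ 28.000 × 0.1426 ≈ 3.993 mcg/mL.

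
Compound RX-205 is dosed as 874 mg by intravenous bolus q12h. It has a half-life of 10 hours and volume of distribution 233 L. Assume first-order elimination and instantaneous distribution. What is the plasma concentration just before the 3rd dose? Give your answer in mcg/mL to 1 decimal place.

f = (1/2)^(τ/t½) = (1/2)^(12/10) ≈ 0.4353.
C₀ = D/Vd = 874/233 ≈ 3.751 mcg/mL.
Before the 3rd dose, 2 doses have been given. Superposition: Cmin = C₀·(f + f²).
≈ 3.751 × (0.4353 + 0.1895) ≈ 3.751 × 0.6248 ≈ 2.344 mcg/mL.

2.3 mcg/mL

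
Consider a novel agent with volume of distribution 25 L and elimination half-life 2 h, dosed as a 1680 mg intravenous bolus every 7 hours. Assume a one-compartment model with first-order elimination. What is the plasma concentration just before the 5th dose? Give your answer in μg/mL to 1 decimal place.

6.5 μg/mL

f = (1/2)^(τ/t½) = (1/2)^(7/2) ≈ 0.0884.
C₀ = D/Vd = 1680/25 ≈ 67.200 μg/mL.
Before the 5th dose, 4 doses have been given. Superposition: Cmin = C₀·(f + f² + … + f^4).
≈ 67.200 × (0.0884 + 0.0078 + 0.0007 + 0.0001) ≈ 67.200 × 0.0970 ≈ 6.518 μg/mL.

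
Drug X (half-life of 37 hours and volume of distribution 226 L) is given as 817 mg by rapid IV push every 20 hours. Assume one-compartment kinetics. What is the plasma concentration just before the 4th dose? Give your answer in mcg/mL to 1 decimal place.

f = (1/2)^(τ/t½) = (1/2)^(20/37) ≈ 0.6875.
C₀ = D/Vd = 817/226 ≈ 3.615 mcg/mL.
Before the 4th dose, 3 doses have been given. Superposition: Cmin = C₀·(f + f² + … + f^3).
≈ 3.615 × (0.6875 + 0.4727 + 0.3250) ≈ 3.615 × 1.4852 ≈ 5.369 mcg/mL.

5.4 mcg/mL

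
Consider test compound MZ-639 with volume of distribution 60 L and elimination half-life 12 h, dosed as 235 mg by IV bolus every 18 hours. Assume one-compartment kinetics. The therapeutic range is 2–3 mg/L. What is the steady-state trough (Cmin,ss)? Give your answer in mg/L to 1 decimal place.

k = ln2/t½ = ln2/12 ≈ 0.057762 h⁻¹; fraction remaining f = e^(−kτ) = e^(−0.057762×18) ≈ 0.3536.
Accumulation ratio R = 1/(1 − f) ≈ 1/0.6464 ≈ 1.5470.
Each bolus raises the concentration by D/Vd = 235/60 ≈ 3.917 mg/L.
Cmax,ss = C₀/(1 − f) ≈ 3.917/0.6464 ≈ 6.060 mg/L.
One interval later, Cmin,ss = Cmax,ss·e^(−kτ) ≈ 6.060 × 0.3536 ≈ 2.143 mg/L.
Trough 2.1 mg/L vs MEC 2 mg/L: adequate.

2.1 mg/L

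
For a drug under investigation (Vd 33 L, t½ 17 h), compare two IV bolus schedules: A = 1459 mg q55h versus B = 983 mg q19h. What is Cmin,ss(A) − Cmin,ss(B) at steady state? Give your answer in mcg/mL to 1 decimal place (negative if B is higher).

-20.2 mcg/mL

Regimen A: f = (1/2)^(55/17) ≈ 0.1062; Cmin,ss = (1459/33)·f/(1−f) ≈ 5.253 mcg/mL.
Regimen B: f = (1/2)^(19/17) ≈ 0.4608; Cmin,ss = (983/33)·f/(1−f) ≈ 25.457 mcg/mL.
Difference ≈ 5.253 − 25.457 ≈ -20.204 mcg/mL.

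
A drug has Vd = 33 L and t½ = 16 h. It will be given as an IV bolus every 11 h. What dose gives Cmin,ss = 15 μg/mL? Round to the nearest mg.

302 mg

τ/t½ = 11/16 ≈ 0.6875, so f = (1/2)^(11/16) ≈ 0.620929.
Cmin,ss = (D/Vd)·f/(1−f), so D = Cmin,ss·Vd·(1−f)/f.
D = 15 × 33 × (1−f)/f ≈ 15 × 33 × 0.61049 ≈ 302.19 mg.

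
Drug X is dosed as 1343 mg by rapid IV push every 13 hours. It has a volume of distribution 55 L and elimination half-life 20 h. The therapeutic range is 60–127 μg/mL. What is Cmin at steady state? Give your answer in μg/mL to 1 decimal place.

42.9 μg/mL

τ/t½ = 13/20 ≈ 0.65, so fraction remaining f = (1/2)^(13/20) ≈ 0.6373.
At steady state, accumulation factor R = 1/(1 − e^(−kτ)) ≈ 2.7571.
Each bolus raises the concentration by D/Vd = 1343/55 ≈ 24.418 μg/mL.
Cmax,ss = C₀/(1 − f) ≈ 24.418/0.3627 ≈ 67.323 μg/mL.
One interval later, Cmin,ss = Cmax,ss·e^(−kτ) ≈ 67.323 × 0.6373 ≈ 42.905 μg/mL.
Trough 42.9 μg/mL vs MEC 60 μg/mL: subtherapeutic.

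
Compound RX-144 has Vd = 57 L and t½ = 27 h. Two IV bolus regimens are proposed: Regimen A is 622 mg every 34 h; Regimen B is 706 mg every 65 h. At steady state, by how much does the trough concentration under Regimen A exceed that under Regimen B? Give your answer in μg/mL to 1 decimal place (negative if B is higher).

5.0 μg/mL

Regimen A: f = (1/2)^(34/27) ≈ 0.4178; Cmin,ss = (622/57)·f/(1−f) ≈ 7.831 μg/mL.
Regimen B: f = (1/2)^(65/27) ≈ 0.1885; Cmin,ss = (706/57)·f/(1−f) ≈ 2.877 μg/mL.
Difference ≈ 7.831 − 2.877 ≈ 4.954 μg/mL.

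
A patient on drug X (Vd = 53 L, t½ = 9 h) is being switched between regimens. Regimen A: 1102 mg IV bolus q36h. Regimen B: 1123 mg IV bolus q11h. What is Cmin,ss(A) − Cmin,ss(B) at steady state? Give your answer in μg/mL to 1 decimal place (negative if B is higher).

-14.5 μg/mL

Regimen A: f = (1/2)^(36/9) ≈ 0.0625; Cmin,ss = (1102/53)·f/(1−f) ≈ 1.386 μg/mL.
Regimen B: f = (1/2)^(11/9) ≈ 0.4286; Cmin,ss = (1123/53)·f/(1−f) ≈ 15.893 μg/mL.
Difference ≈ 1.386 − 15.893 ≈ -14.507 μg/mL.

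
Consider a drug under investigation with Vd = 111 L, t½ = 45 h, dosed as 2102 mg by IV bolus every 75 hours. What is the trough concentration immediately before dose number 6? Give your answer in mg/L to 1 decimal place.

8.7 mg/L

f = (1/2)^(τ/t½) = (1/2)^(75/45) ≈ 0.3150.
C₀ = D/Vd = 2102/111 ≈ 18.937 mg/L.
Before the 6th dose, 5 doses have been given. Superposition: Cmin = C₀·(f + f² + … + f^5).
≈ 18.937 × (0.3150 + 0.0992 + 0.0313 + 0.0098 + 0.0031) ≈ 18.937 × 0.4584 ≈ 8.681 mg/L.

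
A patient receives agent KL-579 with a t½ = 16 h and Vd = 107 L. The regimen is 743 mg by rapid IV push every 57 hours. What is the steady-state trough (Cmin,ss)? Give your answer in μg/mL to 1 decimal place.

0.6 μg/mL

τ/t½ = 57/16 ≈ 3.5625, so fraction remaining f = (1/2)^(57/16) ≈ 0.0846.
At steady state, accumulation factor R = 1/(1 − e^(−kτ)) ≈ 1.0924.
Single-dose peak C₀ = D/Vd = 743/107 ≈ 6.944 μg/mL.
Cmax,ss = C₀/(1 − f) ≈ 6.944/0.9154 ≈ 7.586 μg/mL.
One interval later, Cmin,ss = Cmax,ss·e^(−kτ) ≈ 7.586 × 0.0846 ≈ 0.642 μg/mL.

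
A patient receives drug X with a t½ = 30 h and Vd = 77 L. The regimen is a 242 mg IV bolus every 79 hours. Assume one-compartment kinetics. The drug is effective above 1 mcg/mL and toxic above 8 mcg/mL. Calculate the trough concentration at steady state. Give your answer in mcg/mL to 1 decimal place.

0.6 mcg/mL

k = ln2/t½ = ln2/30 ≈ 0.023105 h⁻¹; fraction remaining f = e^(−kτ) = e^(−0.023105×79) ≈ 0.1612.
Single-dose peak C₀ = D/Vd = 242/77 ≈ 3.143 mcg/mL.
Steady-state trough Cmin,ss = C₀·f/(1−f) ≈ 3.143 × 0.1612/0.8388 ≈ 0.604 mcg/mL.
Trough 0.6 mcg/mL vs MEC 1 mcg/mL: subtherapeutic.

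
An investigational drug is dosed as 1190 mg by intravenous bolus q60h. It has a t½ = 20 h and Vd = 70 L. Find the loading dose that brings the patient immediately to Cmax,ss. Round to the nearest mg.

1360 mg

f = (1/2)^(60/20) ≈ 0.125000; accumulation ratio R = 1/(1−f) ≈ 1.14286.
Loading dose to hit Cmax,ss on first dose: D_load = D_maint·R ≈ 1190 × 1.14286 ≈ 1360.00 mg.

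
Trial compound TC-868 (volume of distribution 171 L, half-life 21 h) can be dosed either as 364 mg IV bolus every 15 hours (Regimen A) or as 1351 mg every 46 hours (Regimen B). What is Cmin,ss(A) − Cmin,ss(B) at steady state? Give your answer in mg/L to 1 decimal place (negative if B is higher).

1.1 mg/L

Regimen A: f = (1/2)^(15/21) ≈ 0.6095; Cmin,ss = (364/171)·f/(1−f) ≈ 3.322 mg/L.
Regimen B: f = (1/2)^(46/21) ≈ 0.2191; Cmin,ss = (1351/171)·f/(1−f) ≈ 2.217 mg/L.
Difference ≈ 3.322 − 2.217 ≈ 1.105 mg/L.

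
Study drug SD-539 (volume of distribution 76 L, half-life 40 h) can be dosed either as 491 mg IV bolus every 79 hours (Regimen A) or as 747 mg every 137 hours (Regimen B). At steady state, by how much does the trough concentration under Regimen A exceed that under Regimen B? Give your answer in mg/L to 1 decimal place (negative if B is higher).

Regimen A: f = (1/2)^(79/40) ≈ 0.2544; Cmin,ss = (491/76)·f/(1−f) ≈ 2.204 mg/L.
Regimen B: f = (1/2)^(137/40) ≈ 0.0931; Cmin,ss = (747/76)·f/(1−f) ≈ 1.009 mg/L.
Difference ≈ 2.204 − 1.009 ≈ 1.195 mg/L.

1.2 mg/L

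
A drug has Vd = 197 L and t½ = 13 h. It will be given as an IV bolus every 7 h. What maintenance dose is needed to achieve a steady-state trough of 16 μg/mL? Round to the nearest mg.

1426 mg

τ/t½ = 7/13 ≈ 0.53846, so f = (1/2)^(7/13) ≈ 0.688505.
Cmin,ss = (D/Vd)·f/(1−f), so D = Cmin,ss·Vd·(1−f)/f.
D = 16 × 197 × (1−f)/f ≈ 16 × 197 × 0.45242 ≈ 1426.03 mg.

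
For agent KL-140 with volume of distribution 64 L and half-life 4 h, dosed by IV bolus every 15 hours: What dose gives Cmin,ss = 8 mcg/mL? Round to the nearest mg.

6377 mg

τ/t½ = 15/4 ≈ 3.75, so f = (1/2)^(15/4) ≈ 0.074325.
Cmin,ss = (D/Vd)·f/(1−f), so D = Cmin,ss·Vd·(1−f)/f.
D = 8 × 64 × (1−f)/f ≈ 8 × 64 × 12.45442 ≈ 6376.66 mg.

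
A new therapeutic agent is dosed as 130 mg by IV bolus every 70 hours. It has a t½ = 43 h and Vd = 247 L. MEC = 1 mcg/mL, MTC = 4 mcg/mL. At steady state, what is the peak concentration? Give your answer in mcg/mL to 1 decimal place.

0.8 mcg/mL

k = ln2/t½ = ln2/43 ≈ 0.016120 h⁻¹; fraction remaining f = e^(−kτ) = e^(−0.016120×70) ≈ 0.3236.
At steady state, accumulation factor R = 1/(1 − e^(−kτ)) ≈ 1.4784.
Each bolus raises the concentration by D/Vd = 130/247 ≈ 0.526 mcg/mL.
Cmax,ss = C₀/(1 − f) ≈ 0.526/0.6764 ≈ 0.778 mcg/mL.
Peak 0.8 mcg/mL vs MTC 4 mcg/mL: below toxic threshold.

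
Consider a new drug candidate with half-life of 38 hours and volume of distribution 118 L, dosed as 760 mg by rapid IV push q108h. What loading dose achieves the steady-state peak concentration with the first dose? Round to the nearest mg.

883 mg

f = (1/2)^(108/38) ≈ 0.139457; accumulation ratio R = 1/(1−f) ≈ 1.16206.
Loading dose to hit Cmax,ss on first dose: D_load = D_maint·R ≈ 760 × 1.16206 ≈ 883.17 mg.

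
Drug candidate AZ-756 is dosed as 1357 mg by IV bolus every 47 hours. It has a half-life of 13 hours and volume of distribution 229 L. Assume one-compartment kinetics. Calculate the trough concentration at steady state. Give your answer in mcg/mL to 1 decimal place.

0.5 mcg/mL

τ/t½ = 47/13 ≈ 3.6154, so fraction remaining f = (1/2)^(47/13) ≈ 0.0816.
Accumulation ratio R = 1/(1 − f) ≈ 1/0.9184 ≈ 1.0889.
Each bolus raises the concentration by D/Vd = 1357/229 ≈ 5.926 mcg/mL.
Steady-state peak Cmax,ss = C₀·R ≈ 5.926 × 1.0889 ≈ 6.453 mcg/mL.
One interval later, Cmin,ss = Cmax,ss·e^(−kτ) ≈ 6.453 × 0.0816 ≈ 0.527 mcg/mL.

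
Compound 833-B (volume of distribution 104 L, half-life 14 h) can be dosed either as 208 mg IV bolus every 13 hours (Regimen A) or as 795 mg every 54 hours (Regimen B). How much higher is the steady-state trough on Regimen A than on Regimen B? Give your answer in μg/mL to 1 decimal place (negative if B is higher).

1.6 μg/mL

Regimen A: f = (1/2)^(13/14) ≈ 0.5254; Cmin,ss = (208/104)·f/(1−f) ≈ 2.214 μg/mL.
Regimen B: f = (1/2)^(54/14) ≈ 0.0690; Cmin,ss = (795/104)·f/(1−f) ≈ 0.567 μg/mL.
Difference ≈ 2.214 − 0.567 ≈ 1.647 μg/mL.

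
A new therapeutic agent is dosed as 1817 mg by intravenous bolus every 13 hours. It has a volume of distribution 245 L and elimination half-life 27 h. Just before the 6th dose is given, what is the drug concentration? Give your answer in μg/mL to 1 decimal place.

15.2 μg/mL

f = (1/2)^(τ/t½) = (1/2)^(13/27) ≈ 0.7162.
C₀ = D/Vd = 1817/245 ≈ 7.416 μg/mL.
Before the 6th dose, 5 doses have been given. Superposition: Cmin = C₀·(f + f² + … + f^5).
≈ 7.416 × (0.7162 + 0.5129 + 0.3674 + 0.2631 + 0.1884) ≈ 7.416 × 2.0480 ≈ 15.188 μg/mL.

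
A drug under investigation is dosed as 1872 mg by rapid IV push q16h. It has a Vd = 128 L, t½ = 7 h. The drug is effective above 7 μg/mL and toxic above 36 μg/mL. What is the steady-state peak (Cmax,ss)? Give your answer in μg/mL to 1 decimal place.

k = ln2/t½ = ln2/7 ≈ 0.099021 h⁻¹; fraction remaining f = e^(−kτ) = e^(−0.099021×16) ≈ 0.2051.
Accumulation ratio R = 1/(1 − f) ≈ 1/0.7949 ≈ 1.2580.
Single-dose peak C₀ = D/Vd = 1872/128 ≈ 14.625 μg/mL.
Steady-state peak Cmax,ss = C₀·R ≈ 14.625 × 1.2580 ≈ 18.398 μg/mL.
Peak 18.4 μg/mL vs MTC 36 μg/mL: below toxic threshold.

18.4 μg/mL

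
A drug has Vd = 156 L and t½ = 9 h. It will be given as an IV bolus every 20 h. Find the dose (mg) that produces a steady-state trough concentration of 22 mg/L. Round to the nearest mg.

τ/t½ = 20/9 ≈ 2.2222, so f = (1/2)^(20/9) ≈ 0.214311.
Cmin,ss = (D/Vd)·f/(1−f), so D = Cmin,ss·Vd·(1−f)/f.
D = 22 × 156 × (1−f)/f ≈ 22 × 156 × 3.66612 ≈ 12582.12 mg.

12582 mg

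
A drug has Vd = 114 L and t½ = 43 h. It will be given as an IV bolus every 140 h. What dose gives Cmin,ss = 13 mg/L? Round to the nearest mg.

τ/t½ = 140/43 ≈ 3.2558, so f = (1/2)^(140/43) ≈ 0.104689.
Cmin,ss = (D/Vd)·f/(1−f), so D = Cmin,ss·Vd·(1−f)/f.
D = 13 × 114 × (1−f)/f ≈ 13 × 114 × 8.55210 ≈ 12674.21 mg.

12674 mg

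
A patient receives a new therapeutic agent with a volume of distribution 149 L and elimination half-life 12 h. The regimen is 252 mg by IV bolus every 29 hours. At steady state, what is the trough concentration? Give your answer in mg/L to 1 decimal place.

0.4 mg/L

Over one 29-h interval, 29/12 ≈ 2.4167 half-lives elapse, leaving f ≈ 0.1873 of each dose.
Accumulation ratio R = 1/(1 − f) ≈ 1/0.8127 ≈ 1.2305.
Each bolus raises the concentration by D/Vd = 252/149 ≈ 1.691 mg/L.
Cmax,ss = C₀/(1 − f) ≈ 1.691/0.8127 ≈ 2.081 mg/L.
One interval later, Cmin,ss = Cmax,ss·e^(−kτ) ≈ 2.081 × 0.1873 ≈ 0.390 mg/L.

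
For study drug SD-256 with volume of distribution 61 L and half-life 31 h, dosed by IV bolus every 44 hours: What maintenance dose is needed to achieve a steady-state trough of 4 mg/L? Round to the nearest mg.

409 mg

τ/t½ = 44/31 ≈ 1.4194, so f = (1/2)^(44/31) ≈ 0.373879.
Cmin,ss = (D/Vd)·f/(1−f), so D = Cmin,ss·Vd·(1−f)/f.
D = 4 × 61 × (1−f)/f ≈ 4 × 61 × 1.67466 ≈ 408.62 mg.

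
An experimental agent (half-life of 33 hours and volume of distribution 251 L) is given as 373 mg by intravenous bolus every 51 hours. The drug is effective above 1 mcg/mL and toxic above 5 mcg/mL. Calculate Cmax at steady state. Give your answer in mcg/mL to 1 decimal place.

τ/t½ = 51/33 ≈ 1.5455, so fraction remaining f = (1/2)^(51/33) ≈ 0.3426.
Accumulation ratio R = 1/(1 − f) ≈ 1/0.6574 ≈ 1.5211.
Each bolus raises the concentration by D/Vd = 373/251 ≈ 1.486 mcg/mL.
Steady-state peak Cmax,ss = C₀·R ≈ 1.486 × 1.5211 ≈ 2.260 mcg/mL.
Peak 2.3 mcg/mL vs MTC 5 mcg/mL: below toxic threshold.

2.3 mcg/mL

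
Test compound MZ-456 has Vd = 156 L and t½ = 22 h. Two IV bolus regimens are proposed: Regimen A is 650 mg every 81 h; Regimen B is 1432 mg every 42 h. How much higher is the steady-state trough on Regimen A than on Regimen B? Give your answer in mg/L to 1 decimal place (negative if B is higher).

Regimen A: f = (1/2)^(81/22) ≈ 0.0779; Cmin,ss = (650/156)·f/(1−f) ≈ 0.352 mg/L.
Regimen B: f = (1/2)^(42/22) ≈ 0.2663; Cmin,ss = (1432/156)·f/(1−f) ≈ 3.332 mg/L.
Difference ≈ 0.352 − 3.332 ≈ -2.980 mg/L.

-3.0 mg/L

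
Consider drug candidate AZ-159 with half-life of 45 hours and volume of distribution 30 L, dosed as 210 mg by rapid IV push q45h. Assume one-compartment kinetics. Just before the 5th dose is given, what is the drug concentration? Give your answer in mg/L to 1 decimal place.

6.6 mg/L

f = (1/2)^(τ/t½) = (1/2)^(45/45) ≈ 0.5000.
C₀ = D/Vd = 210/30 ≈ 7.000 mg/L.
Before the 5th dose, 4 doses have been given. Superposition: Cmin = C₀·(f + f² + … + f^4).
≈ 7.000 × (0.5000 + 0.2500 + 0.1250 + 0.0625) ≈ 7.000 × 0.9375 ≈ 6.562 mg/L.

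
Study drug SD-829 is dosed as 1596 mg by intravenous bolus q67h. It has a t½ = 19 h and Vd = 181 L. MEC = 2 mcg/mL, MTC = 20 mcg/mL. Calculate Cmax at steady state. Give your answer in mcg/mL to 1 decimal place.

τ/t½ = 67/19 ≈ 3.5263, so fraction remaining f = (1/2)^(67/19) ≈ 0.0868.
At steady state, accumulation factor R = 1/(1 − e^(−kτ)) ≈ 1.0951.
Each bolus raises the concentration by D/Vd = 1596/181 ≈ 8.818 mcg/mL.
Steady-state peak Cmax,ss = C₀·R ≈ 8.818 × 1.0951 ≈ 9.657 mcg/mL.
Peak 9.7 mcg/mL vs MTC 20 mcg/mL: below toxic threshold.

9.7 mcg/mL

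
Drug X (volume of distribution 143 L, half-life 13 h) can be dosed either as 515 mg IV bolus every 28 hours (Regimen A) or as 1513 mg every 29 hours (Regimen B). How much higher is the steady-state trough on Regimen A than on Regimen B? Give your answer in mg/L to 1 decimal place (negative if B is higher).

Regimen A: f = (1/2)^(28/13) ≈ 0.2247; Cmin,ss = (515/143)·f/(1−f) ≈ 1.044 mg/L.
Regimen B: f = (1/2)^(29/13) ≈ 0.2130; Cmin,ss = (1513/143)·f/(1−f) ≈ 2.864 mg/L.
Difference ≈ 1.044 − 2.864 ≈ -1.820 mg/L.

-1.8 mg/L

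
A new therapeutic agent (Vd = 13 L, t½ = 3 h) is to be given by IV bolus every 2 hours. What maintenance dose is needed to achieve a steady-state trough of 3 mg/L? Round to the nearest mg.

23 mg

τ/t½ = 2/3 ≈ 0.66667, so f = (1/2)^(2/3) ≈ 0.629961.
Cmin,ss = (D/Vd)·f/(1−f), so D = Cmin,ss·Vd·(1−f)/f.
D = 3 × 13 × (1−f)/f ≈ 3 × 13 × 0.58740 ≈ 22.91 mg.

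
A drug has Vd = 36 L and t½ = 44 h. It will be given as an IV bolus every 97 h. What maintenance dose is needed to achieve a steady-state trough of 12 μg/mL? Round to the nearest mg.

1559 mg

τ/t½ = 97/44 ≈ 2.2045, so f = (1/2)^(97/44) ≈ 0.216953.
Cmin,ss = (D/Vd)·f/(1−f), so D = Cmin,ss·Vd·(1−f)/f.
D = 12 × 36 × (1−f)/f ≈ 12 × 36 × 3.60929 ≈ 1559.21 mg.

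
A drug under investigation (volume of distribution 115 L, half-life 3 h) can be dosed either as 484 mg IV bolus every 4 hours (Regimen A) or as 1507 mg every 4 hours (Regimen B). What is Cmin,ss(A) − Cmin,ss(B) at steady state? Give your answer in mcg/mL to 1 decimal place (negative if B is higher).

Regimen A: f = (1/2)^(4/3) ≈ 0.3969; Cmin,ss = (484/115)·f/(1−f) ≈ 2.770 mcg/mL.
Regimen B: f = (1/2)^(4/3) ≈ 0.3969; Cmin,ss = (1507/115)·f/(1−f) ≈ 8.624 mcg/mL.
Difference ≈ 2.770 − 8.624 ≈ -5.854 mcg/mL.

-5.9 mcg/mL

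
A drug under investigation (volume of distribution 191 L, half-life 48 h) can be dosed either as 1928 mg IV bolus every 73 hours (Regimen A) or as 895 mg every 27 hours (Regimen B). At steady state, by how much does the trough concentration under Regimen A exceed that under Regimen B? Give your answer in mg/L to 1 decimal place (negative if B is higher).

Regimen A: f = (1/2)^(73/48) ≈ 0.3485; Cmin,ss = (1928/191)·f/(1−f) ≈ 5.400 mg/L.
Regimen B: f = (1/2)^(27/48) ≈ 0.6771; Cmin,ss = (895/191)·f/(1−f) ≈ 9.826 mg/L.
Difference ≈ 5.400 − 9.826 ≈ -4.426 mg/L.

-4.4 mg/L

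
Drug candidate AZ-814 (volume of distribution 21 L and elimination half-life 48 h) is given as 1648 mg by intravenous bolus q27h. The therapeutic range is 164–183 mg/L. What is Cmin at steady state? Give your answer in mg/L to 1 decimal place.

164.6 mg/L

k = ln2/t½ = ln2/48 ≈ 0.014441 h⁻¹; fraction remaining f = e^(−kτ) = e^(−0.014441×27) ≈ 0.6771.
Each bolus raises the concentration by D/Vd = 1648/21 ≈ 78.476 mg/L.
Steady-state trough Cmin,ss = C₀·f/(1−f) ≈ 78.476 × 0.6771/0.3229 ≈ 164.559 mg/L.
Trough 164.6 mg/L vs MEC 164 mg/L: adequate.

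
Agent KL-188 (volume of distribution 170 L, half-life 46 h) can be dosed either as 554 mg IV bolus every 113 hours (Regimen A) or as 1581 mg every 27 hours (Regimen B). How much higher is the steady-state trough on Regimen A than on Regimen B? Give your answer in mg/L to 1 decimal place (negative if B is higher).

Regimen A: f = (1/2)^(113/46) ≈ 0.1822; Cmin,ss = (554/170)·f/(1−f) ≈ 0.726 mg/L.
Regimen B: f = (1/2)^(27/46) ≈ 0.6657; Cmin,ss = (1581/170)·f/(1−f) ≈ 18.519 mg/L.
Difference ≈ 0.726 − 18.519 ≈ -17.793 mg/L.

-17.8 mg/L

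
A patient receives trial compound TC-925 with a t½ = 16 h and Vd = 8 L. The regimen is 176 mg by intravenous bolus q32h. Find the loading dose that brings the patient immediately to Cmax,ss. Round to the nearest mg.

235 mg

f = (1/2)^(32/16) ≈ 0.250000; accumulation ratio R = 1/(1−f) ≈ 1.33333.
Loading dose to hit Cmax,ss on first dose: D_load = D_maint·R ≈ 176 × 1.33333 ≈ 234.67 mg.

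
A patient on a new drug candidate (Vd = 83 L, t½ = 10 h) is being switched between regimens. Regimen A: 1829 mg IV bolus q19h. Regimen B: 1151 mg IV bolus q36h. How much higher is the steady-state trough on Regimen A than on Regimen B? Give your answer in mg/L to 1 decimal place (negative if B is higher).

Regimen A: f = (1/2)^(19/10) ≈ 0.2679; Cmin,ss = (1829/83)·f/(1−f) ≈ 8.064 mg/L.
Regimen B: f = (1/2)^(36/10) ≈ 0.0825; Cmin,ss = (1151/83)·f/(1−f) ≈ 1.247 mg/L.
Difference ≈ 8.064 − 1.247 ≈ 6.817 mg/L.

6.8 mg/L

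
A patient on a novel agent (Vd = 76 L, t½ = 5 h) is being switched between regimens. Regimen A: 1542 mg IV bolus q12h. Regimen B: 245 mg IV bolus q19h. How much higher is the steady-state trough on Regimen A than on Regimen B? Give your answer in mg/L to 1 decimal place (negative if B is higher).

4.5 mg/L

Regimen A: f = (1/2)^(12/5) ≈ 0.1895; Cmin,ss = (1542/76)·f/(1−f) ≈ 4.744 mg/L.
Regimen B: f = (1/2)^(19/5) ≈ 0.0718; Cmin,ss = (245/76)·f/(1−f) ≈ 0.249 mg/L.
Difference ≈ 4.744 − 0.249 ≈ 4.495 mg/L.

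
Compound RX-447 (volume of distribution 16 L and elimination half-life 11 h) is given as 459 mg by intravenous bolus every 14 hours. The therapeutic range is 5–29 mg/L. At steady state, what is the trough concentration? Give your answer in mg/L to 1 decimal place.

20.3 mg/L

Over one 14-h interval, 14/11 ≈ 1.2727 half-lives elapse, leaving f ≈ 0.4139 of each dose.
Accumulation ratio R = 1/(1 − f) ≈ 1/0.5861 ≈ 1.7062.
Single-dose peak C₀ = D/Vd = 459/16 ≈ 28.688 mg/L.
Steady-state peak Cmax,ss = C₀·R ≈ 28.688 × 1.7062 ≈ 48.947 mg/L.
One interval later, Cmin,ss = Cmax,ss·e^(−kτ) ≈ 48.947 × 0.4139 ≈ 20.259 mg/L.
Trough 20.3 mg/L vs MEC 5 mg/L: adequate.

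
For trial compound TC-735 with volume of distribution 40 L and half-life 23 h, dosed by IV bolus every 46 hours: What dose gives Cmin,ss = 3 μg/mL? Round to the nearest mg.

360 mg

τ/t½ = 46/23 ≈ 2, so f = (1/2)^(46/23) ≈ 0.250000.
Cmin,ss = (D/Vd)·f/(1−f), so D = Cmin,ss·Vd·(1−f)/f.
D = 3 × 40 × (1−f)/f ≈ 3 × 40 × 3.00000 ≈ 360.00 mg.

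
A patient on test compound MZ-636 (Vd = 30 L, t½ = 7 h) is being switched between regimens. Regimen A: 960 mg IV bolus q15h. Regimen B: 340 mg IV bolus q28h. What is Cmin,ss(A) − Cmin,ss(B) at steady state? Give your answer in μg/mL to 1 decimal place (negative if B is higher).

Regimen A: f = (1/2)^(15/7) ≈ 0.2264; Cmin,ss = (960/30)·f/(1−f) ≈ 9.365 μg/mL.
Regimen B: f = (1/2)^(28/7) ≈ 0.0625; Cmin,ss = (340/30)·f/(1−f) ≈ 0.756 μg/mL.
Difference ≈ 9.365 − 0.756 ≈ 8.609 μg/mL.

8.6 μg/mL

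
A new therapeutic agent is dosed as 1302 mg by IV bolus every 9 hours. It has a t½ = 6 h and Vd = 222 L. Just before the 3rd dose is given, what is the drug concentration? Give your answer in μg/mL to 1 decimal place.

f = (1/2)^(τ/t½) = (1/2)^(9/6) ≈ 0.3536.
C₀ = D/Vd = 1302/222 ≈ 5.865 μg/mL.
Before the 3rd dose, 2 doses have been given. Superposition: Cmin = C₀·(f + f²).
≈ 5.865 × (0.3536 + 0.1250) ≈ 5.865 × 0.4786 ≈ 2.807 μg/mL.

2.8 μg/mL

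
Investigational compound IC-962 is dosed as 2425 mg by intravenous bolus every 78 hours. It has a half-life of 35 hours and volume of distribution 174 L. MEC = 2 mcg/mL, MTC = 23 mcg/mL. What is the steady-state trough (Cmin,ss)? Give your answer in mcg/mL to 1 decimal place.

k = ln2/t½ = ln2/35 ≈ 0.019804 h⁻¹; fraction remaining f = e^(−kτ) = e^(−0.019804×78) ≈ 0.2134.
Accumulation ratio R = 1/(1 − f) ≈ 1/0.7866 ≈ 1.2713.
Each bolus raises the concentration by D/Vd = 2425/174 ≈ 13.937 mcg/mL.
Cmax,ss = C₀/(1 − f) ≈ 13.937/0.7866 ≈ 17.718 mcg/mL.
One interval later, Cmin,ss = Cmax,ss·e^(−kτ) ≈ 17.718 × 0.2134 ≈ 3.781 mcg/mL.
Trough 3.8 mcg/mL vs MEC 2 mcg/mL: adequate.

3.8 mcg/mL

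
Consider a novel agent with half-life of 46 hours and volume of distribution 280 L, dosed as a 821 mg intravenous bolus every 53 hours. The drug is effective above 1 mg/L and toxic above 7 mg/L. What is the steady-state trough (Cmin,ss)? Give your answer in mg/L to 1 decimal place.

2.4 mg/L

Over one 53-h interval, 53/46 ≈ 1.1522 half-lives elapse, leaving f ≈ 0.4499 of each dose.
Single-dose peak C₀ = D/Vd = 821/280 ≈ 2.932 mg/L.
Steady-state trough Cmin,ss = C₀·f/(1−f) ≈ 2.932 × 0.4499/0.5501 ≈ 2.398 mg/L.
Trough 2.4 mg/L vs MEC 1 mg/L: adequate.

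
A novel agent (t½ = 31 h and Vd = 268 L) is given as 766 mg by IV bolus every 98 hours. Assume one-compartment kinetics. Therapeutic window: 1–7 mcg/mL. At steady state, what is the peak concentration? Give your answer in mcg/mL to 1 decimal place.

Over one 98-h interval, 98/31 ≈ 3.1613 half-lives elapse, leaving f ≈ 0.1118 of each dose.
Accumulation ratio R = 1/(1 − f) ≈ 1/0.8882 ≈ 1.1259.
Each bolus raises the concentration by D/Vd = 766/268 ≈ 2.858 mcg/mL.
Steady-state peak Cmax,ss = C₀·R ≈ 2.858 × 1.1259 ≈ 3.218 mcg/mL.
Peak 3.2 mcg/mL vs MTC 7 mcg/mL: below toxic threshold.

3.2 mcg/mL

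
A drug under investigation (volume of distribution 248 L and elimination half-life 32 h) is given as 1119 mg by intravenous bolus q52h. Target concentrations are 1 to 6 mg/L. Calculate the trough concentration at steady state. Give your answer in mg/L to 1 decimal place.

Over one 52-h interval, 52/32 ≈ 1.625 half-lives elapse, leaving f ≈ 0.3242 of each dose.
Accumulation ratio R = 1/(1 − f) ≈ 1/0.6758 ≈ 1.4797.
Each bolus raises the concentration by D/Vd = 1119/248 ≈ 4.512 mg/L.
Steady-state peak Cmax,ss = C₀·R ≈ 4.512 × 1.4797 ≈ 6.676 mg/L.
Steady-state trough Cmin,ss = Cmax,ss·f ≈ 6.676 × 0.3242 ≈ 2.164 mg/L.
Trough 2.2 mg/L vs MEC 1 mg/L: adequate.

2.2 mg/L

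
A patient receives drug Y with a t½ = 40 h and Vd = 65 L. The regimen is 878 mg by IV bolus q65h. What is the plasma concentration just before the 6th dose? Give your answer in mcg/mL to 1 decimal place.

f = (1/2)^(τ/t½) = (1/2)^(65/40) ≈ 0.3242.
C₀ = D/Vd = 878/65 ≈ 13.508 mcg/mL.
Before the 6th dose, 5 doses have been given. Superposition: Cmin = C₀·(f + f² + … + f^5).
≈ 13.508 × (0.3242 + 0.1051 + 0.0341 + 0.0110 + 0.0036) ≈ 13.508 × 0.4780 ≈ 6.457 mcg/mL.

6.5 mcg/mL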